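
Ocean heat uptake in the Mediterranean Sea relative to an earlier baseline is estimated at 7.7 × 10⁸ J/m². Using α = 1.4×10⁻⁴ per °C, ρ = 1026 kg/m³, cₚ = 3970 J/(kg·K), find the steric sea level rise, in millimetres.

Δh = αQ/(ρcₚ) = 1.4×10⁻⁴ × 7.7×10⁸ / (1026 × 3970) ≈ 0.026466 m

about 26.5 mm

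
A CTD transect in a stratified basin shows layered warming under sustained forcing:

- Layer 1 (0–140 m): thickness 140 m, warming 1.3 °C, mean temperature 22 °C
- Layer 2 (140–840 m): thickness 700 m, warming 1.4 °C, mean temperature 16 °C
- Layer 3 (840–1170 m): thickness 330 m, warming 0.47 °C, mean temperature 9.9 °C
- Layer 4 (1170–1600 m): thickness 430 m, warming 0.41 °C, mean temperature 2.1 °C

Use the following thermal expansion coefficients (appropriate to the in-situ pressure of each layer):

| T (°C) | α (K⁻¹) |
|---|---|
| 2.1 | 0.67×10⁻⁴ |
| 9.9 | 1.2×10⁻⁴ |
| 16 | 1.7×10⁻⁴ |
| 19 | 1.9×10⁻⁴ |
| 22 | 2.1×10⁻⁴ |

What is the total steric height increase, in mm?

240 mm of thermosteric rise

Layer 1 at 22 °C → α = 2.1×10⁻⁴ K⁻¹
Layer 2 at 16 °C → α = 1.7×10⁻⁴ K⁻¹
Layer 3 at 9.9 °C → α = 1.2×10⁻⁴ K⁻¹
Layer 4 at 2.1 °C → α = 0.67×10⁻⁴ K⁻¹
Layer 1: 2.1×10⁻⁴ × 140 × 1.3 = 0.03822 m
140–840 m: 1.7×10⁻⁴ × 1.4 × 700 = 0.16660 m
Layer 3: 0.47 × 1.2×10⁻⁴ × 330 = 0.018612 m
1170–1600 m: 0.41 × 0.67×10⁻⁴ × 430 = 0.0118121 m
Δh = 0.03822 + 0.16660 + 0.018612 + 0.0118121 = 0.2352441 m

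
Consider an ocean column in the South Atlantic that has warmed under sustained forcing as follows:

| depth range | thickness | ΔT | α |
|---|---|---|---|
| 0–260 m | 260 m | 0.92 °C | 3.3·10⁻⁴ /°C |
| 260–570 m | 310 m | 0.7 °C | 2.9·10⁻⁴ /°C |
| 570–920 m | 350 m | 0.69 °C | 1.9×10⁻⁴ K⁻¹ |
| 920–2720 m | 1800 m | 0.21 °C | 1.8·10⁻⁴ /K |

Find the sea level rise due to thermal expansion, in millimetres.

Δh = 256 mm

0–260 m: 0.92 × 3.3×10⁻⁴ × 260 = 0.078936 m
2.9×10⁻⁴ × 310 × 0.7 = 0.06293 m
570–920 m: 1.9×10⁻⁴ × 350 × 0.69 = 0.045885 m
0.21 × 1800 × 1.8×10⁻⁴ = 0.06804 m
Δh = 0.078936 + 0.06293 + 0.045885 + 0.06804 = 0.255791 m ≈ 256 mm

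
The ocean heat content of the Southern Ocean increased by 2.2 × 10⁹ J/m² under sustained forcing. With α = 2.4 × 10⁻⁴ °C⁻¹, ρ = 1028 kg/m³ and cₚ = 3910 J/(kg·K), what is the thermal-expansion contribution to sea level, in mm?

Δh = αQ/(ρcₚ) = 2.4×10⁻⁴ × 2.2×10⁹ / (1028 × 3910) ≈ 0.13136 m

Δh ≈ 131 mm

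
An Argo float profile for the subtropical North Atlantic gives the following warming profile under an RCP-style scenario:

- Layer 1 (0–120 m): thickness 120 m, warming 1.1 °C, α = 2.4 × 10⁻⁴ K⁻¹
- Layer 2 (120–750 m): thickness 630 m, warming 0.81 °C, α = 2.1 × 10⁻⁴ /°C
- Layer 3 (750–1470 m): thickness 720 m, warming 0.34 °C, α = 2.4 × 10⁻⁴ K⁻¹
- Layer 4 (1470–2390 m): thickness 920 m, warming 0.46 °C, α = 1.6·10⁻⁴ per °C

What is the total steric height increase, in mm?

Layer 1: 1.1 × 120 × 2.4×10⁻⁴ = 0.03168 m
2.1×10⁻⁴ × 0.81 × 630 = 0.107163 m
Layer 3: 720 × 2.4×10⁻⁴ × 0.34 = 0.058752 m
1470–2390 m: 920 × 0.46 × 1.6×10⁻⁴ = 0.067712 m
Δh = 0.03168 + 0.107163 + 0.058752 + 0.067712 = 0.265307 m ≈ 265 mm

265 mm of thermosteric rise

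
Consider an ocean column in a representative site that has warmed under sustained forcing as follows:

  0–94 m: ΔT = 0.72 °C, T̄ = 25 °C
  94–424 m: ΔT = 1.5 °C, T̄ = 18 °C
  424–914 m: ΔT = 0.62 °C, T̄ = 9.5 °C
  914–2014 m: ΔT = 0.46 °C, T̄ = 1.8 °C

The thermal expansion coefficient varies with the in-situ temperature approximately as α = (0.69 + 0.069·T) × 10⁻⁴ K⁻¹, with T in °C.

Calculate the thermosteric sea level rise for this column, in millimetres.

194 mm of thermosteric rise

Layer 1: α = (0.69 + 0.069×25)×10⁻⁴ = 2.415×10⁻⁴ K⁻¹
Layer 2: α = (0.69 + 0.069×18)×10⁻⁴ = 1.932×10⁻⁴ K⁻¹
Layer 3: α = (0.69 + 0.069×9.5)×10⁻⁴ = 1.3455×10⁻⁴ K⁻¹
Layer 4: α = (0.69 + 0.069×1.8)×10⁻⁴ = 0.8142×10⁻⁴ K⁻¹
0–94 m: 0.72 × 94 × 2.415×10⁻⁴ = 0.01634472 m
94–424 m: 1.932×10⁻⁴ × 330 × 1.5 = 0.095634 m
424–914 m: 490 × 0.62 × 1.3455×10⁻⁴ = 0.04087629 m
914–2014 m: 0.8142×10⁻⁴ × 0.46 × 1100 = 0.04119852 m
Δh = 0.01634472 + 0.095634 + 0.04087629 + 0.04119852 = 0.19405353 m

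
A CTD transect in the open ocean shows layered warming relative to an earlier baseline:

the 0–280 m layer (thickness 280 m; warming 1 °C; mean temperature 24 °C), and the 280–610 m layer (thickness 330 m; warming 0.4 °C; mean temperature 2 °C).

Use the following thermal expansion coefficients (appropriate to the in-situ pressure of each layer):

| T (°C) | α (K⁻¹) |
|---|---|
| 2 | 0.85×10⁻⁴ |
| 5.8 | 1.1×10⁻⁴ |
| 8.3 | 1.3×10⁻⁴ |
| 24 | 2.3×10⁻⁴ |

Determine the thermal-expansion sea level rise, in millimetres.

75.6 mm

Layer 1 at 24 °C → α = 2.3×10⁻⁴ K⁻¹
Layer 2 at 2 °C → α = 0.85×10⁻⁴ K⁻¹
Layer 1: 2.3×10⁻⁴ × 280 × 1 = 0.06440 m
Layer 2: 0.4 × 330 × 0.85×10⁻⁴ = 0.01122 m
Δh = 0.06440 + 0.01122 = 0.07562 m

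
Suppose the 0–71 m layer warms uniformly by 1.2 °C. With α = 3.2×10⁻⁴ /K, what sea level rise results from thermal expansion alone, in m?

0.0273 m of thermosteric rise

Δh = αΔT·H = 3.2×10⁻⁴ × 1.2 × 71 = 0.027264 m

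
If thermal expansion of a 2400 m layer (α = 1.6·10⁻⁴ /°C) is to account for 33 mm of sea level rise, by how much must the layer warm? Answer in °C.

0.086 °C

ΔT = Δh/(αH) = 0.033 / (1.6×10⁻⁴ × 2400) ≈ 0.08594 °C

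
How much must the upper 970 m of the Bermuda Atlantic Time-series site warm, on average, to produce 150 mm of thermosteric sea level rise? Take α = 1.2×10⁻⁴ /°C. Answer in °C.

ΔT = Δh/(αH) = 0.15 / (1.2×10⁻⁴ × 970) ≈ 1.289 °C

about 1.29 °C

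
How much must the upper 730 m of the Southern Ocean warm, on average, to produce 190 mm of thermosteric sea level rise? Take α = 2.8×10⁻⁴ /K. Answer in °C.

ΔT = Δh/(αH) = 0.19 / (2.8×10⁻⁴ × 730) ≈ 0.9295 °C

ΔT ≈ 0.930 °C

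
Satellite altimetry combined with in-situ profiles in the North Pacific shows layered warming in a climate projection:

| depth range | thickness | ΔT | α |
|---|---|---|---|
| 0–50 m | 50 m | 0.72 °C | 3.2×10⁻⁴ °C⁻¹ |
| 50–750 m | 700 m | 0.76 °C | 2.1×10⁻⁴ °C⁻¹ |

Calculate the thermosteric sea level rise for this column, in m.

Layer 1: 3.2×10⁻⁴ × 0.72 × 50 = 0.01152 m
Layer 2: 0.76 × 2.1×10⁻⁴ × 700 = 0.11172 m
Δh = 0.01152 + 0.11172 = 0.12324 m ≈ 0.123 m

Δh = 0.123 m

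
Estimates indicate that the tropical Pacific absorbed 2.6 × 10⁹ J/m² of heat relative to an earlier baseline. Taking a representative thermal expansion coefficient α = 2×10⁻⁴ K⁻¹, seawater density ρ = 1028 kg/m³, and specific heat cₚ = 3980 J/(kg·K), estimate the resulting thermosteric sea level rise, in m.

Δh = αQ/(ρcₚ) = 2×10⁻⁴ × 2.6×10⁹ / (1028 × 3980) ≈ 0.12709 m

0.127 m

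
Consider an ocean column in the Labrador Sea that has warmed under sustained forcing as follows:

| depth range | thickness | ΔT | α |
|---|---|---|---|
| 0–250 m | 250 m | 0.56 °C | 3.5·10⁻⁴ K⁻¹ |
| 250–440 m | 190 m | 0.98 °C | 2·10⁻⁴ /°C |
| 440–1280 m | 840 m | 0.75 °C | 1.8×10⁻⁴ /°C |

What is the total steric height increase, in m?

0–250 m: 0.56 × 250 × 3.5×10⁻⁴ = 0.04900 m
250–440 m: 2×10⁻⁴ × 190 × 0.98 = 0.03724 m
440–1280 m: 1.8×10⁻⁴ × 0.75 × 840 = 0.11340 m
Δh = 0.04900 + 0.03724 + 0.11340 = 0.19964 m ≈ 0.200 m

Δh = 0.200 m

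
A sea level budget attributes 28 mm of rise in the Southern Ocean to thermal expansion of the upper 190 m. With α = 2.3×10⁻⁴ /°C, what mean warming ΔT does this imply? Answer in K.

ΔT = Δh/(αH) = 0.028 / (2.3×10⁻⁴ × 190) ≈ 0.6407 K

about 0.64 K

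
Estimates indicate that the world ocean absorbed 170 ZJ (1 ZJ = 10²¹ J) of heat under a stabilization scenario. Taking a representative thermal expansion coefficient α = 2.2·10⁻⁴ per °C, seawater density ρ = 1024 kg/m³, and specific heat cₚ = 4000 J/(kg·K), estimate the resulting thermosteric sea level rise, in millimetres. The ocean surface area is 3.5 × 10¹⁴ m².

Δh = 26.1 mm

Per unit area: Q = 170×10²¹ / (3.5×10¹⁴) ≈ 4.857×10⁸ J/m²
Δh = αQ/(ρcₚ) = 2.2×10⁻⁴ × 4.857×10⁸ / (1024 × 4000) ≈ 0.026087 m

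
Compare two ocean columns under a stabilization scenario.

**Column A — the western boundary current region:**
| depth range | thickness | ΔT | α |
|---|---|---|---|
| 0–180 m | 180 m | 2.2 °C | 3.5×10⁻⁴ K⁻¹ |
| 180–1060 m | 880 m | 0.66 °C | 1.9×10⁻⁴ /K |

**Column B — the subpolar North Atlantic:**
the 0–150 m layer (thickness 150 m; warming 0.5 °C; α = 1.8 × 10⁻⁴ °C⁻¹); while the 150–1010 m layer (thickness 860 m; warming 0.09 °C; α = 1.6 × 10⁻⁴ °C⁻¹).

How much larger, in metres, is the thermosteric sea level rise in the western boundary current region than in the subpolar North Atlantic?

A 2.2 × 3.5×10⁻⁴ × 180 = 0.13860 m
A Layer 2: 880 × 1.9×10⁻⁴ × 0.66 = 0.110352 m
A total: 0.248952 m
B 0–150 m: 1.8×10⁻⁴ × 150 × 0.5 = 0.01350 m
B 150–1010 m: 0.09 × 1.6×10⁻⁴ × 860 = 0.012384 m
B total: 0.025884 m
Difference: 0.248952 − 0.025884 = 0.223068 m

0.22 m larger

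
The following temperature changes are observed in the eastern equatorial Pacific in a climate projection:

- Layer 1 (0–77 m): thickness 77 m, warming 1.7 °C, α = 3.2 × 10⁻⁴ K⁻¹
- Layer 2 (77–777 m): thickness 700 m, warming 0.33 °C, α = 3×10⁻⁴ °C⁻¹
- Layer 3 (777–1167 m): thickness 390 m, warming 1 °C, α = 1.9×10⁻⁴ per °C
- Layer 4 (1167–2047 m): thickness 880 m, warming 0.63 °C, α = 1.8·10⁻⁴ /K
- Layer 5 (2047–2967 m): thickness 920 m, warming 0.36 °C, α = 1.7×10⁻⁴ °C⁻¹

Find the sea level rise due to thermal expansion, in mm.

Δh ≈ 340 mm

Layer 1: 77 × 1.7 × 3.2×10⁻⁴ = 0.041888 m
77–777 m: 3×10⁻⁴ × 700 × 0.33 = 0.06930 m
390 × 1 × 1.9×10⁻⁴ = 0.07410 m
Layer 4: 0.63 × 1.8×10⁻⁴ × 880 = 0.099792 m
Layer 5: 1.7×10⁻⁴ × 920 × 0.36 = 0.056304 m
Δh = 0.041888 + 0.06930 + 0.07410 + 0.099792 + 0.056304 = 0.341384 m ≈ 340 mm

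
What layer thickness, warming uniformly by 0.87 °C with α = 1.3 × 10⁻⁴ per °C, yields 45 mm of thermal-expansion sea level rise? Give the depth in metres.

H = Δh/(αΔT) = 0.045 / (1.3×10⁻⁴ × 0.87) ≈ 397.9 m

about 398 m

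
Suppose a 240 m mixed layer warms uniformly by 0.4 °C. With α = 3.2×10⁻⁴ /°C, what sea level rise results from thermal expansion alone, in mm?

Δh = αΔT·H = 3.2×10⁻⁴ × 0.4 × 240 = 0.03072 m

Δh = 30.7 mm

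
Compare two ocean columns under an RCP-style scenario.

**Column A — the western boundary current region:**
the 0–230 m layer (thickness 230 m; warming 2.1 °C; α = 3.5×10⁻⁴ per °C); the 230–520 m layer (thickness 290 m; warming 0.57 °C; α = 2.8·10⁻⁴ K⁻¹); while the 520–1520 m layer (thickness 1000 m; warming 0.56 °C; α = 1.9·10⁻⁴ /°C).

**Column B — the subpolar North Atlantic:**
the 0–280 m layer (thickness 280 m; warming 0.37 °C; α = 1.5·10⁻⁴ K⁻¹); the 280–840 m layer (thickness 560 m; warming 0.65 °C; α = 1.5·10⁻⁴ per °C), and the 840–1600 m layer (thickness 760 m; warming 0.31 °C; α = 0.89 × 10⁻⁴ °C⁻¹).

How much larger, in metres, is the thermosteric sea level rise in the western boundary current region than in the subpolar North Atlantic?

A 2.1 × 230 × 3.5×10⁻⁴ = 0.16905 m
A Layer 2: 290 × 0.57 × 2.8×10⁻⁴ = 0.046284 m
A 520–1520 m: 1.9×10⁻⁴ × 1000 × 0.56 = 0.10640 m
A total: 0.321734 m
B Layer 1: 0.37 × 280 × 1.5×10⁻⁴ = 0.01554 m
B Layer 2: 1.5×10⁻⁴ × 560 × 0.65 = 0.05460 m
B 840–1600 m: 0.89×10⁻⁴ × 0.31 × 760 = 0.0209684 m
B total: 0.0911084 m
Difference: 0.321734 − 0.0911084 = 0.2306256 m

0.231 m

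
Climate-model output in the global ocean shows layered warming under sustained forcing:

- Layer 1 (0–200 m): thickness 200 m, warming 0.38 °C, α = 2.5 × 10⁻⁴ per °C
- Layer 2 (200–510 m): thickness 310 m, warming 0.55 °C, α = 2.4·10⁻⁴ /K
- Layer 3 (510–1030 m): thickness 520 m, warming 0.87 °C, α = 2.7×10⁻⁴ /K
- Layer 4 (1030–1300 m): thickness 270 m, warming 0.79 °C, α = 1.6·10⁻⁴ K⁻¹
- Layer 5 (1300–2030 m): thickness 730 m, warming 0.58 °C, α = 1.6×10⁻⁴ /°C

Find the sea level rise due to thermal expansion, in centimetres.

Δh = 28 cm

Layer 1: 0.38 × 200 × 2.5×10⁻⁴ = 0.01900 m
200–510 m: 0.55 × 310 × 2.4×10⁻⁴ = 0.04092 m
520 × 0.87 × 2.7×10⁻⁴ = 0.122148 m
1030–1300 m: 0.79 × 1.6×10⁻⁴ × 270 = 0.034128 m
730 × 0.58 × 1.6×10⁻⁴ = 0.067744 m
Δh = 0.01900 + 0.04092 + 0.122148 + 0.034128 + 0.067744 = 0.28394 m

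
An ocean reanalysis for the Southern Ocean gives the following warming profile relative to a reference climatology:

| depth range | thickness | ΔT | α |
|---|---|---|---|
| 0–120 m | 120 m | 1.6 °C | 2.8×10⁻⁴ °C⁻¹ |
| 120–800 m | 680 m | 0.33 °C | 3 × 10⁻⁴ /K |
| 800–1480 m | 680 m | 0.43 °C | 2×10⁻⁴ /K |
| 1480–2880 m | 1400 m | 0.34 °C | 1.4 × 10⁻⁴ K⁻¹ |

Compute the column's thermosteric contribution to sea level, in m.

Layer 1: 2.8×10⁻⁴ × 120 × 1.6 = 0.05376 m
120–800 m: 0.33 × 3×10⁻⁴ × 680 = 0.06732 m
Layer 3: 0.43 × 680 × 2×10⁻⁴ = 0.05848 m
1480–2880 m: 1.4×10⁻⁴ × 0.34 × 1400 = 0.06664 m
Δh = 0.05376 + 0.06732 + 0.05848 + 0.06664 = 0.24620 m

Δh = 0.246 m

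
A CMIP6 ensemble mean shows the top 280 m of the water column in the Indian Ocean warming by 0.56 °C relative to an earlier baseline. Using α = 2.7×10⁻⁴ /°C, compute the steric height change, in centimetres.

Δh = αΔT·H = 2.7×10⁻⁴ × 0.56 × 280 = 0.042336 m

4.23 cm of thermosteric rise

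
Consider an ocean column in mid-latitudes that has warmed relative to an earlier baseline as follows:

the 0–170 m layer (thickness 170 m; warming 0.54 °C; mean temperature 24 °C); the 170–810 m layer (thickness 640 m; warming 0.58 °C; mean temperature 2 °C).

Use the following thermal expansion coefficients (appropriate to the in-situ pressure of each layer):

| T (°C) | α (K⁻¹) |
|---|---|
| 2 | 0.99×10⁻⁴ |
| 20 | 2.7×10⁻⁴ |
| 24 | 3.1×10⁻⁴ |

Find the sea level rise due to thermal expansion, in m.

0.0652 m

Layer 1 at 24 °C → α = 3.1×10⁻⁴ K⁻¹
Layer 2 at 2 °C → α = 0.99×10⁻⁴ K⁻¹
3.1×10⁻⁴ × 170 × 0.54 = 0.028458 m
170–810 m: 0.99×10⁻⁴ × 640 × 0.58 = 0.0367488 m
Δh = 0.028458 + 0.0367488 = 0.0652068 m ≈ 0.0652 m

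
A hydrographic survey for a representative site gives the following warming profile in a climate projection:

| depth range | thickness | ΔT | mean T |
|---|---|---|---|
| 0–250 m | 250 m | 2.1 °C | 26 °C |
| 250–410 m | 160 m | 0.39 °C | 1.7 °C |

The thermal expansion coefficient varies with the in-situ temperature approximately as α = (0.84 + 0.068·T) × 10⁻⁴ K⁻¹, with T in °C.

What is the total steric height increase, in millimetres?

about 140 mm

Layer 1: α = (0.84 + 0.068×26)×10⁻⁴ = 2.608×10⁻⁴ K⁻¹
Layer 2: α = (0.84 + 0.068×1.7)×10⁻⁴ = 0.9556×10⁻⁴ K⁻¹
0–250 m: 2.608×10⁻⁴ × 2.1 × 250 = 0.13692 m
160 × 0.9556×10⁻⁴ × 0.39 = 0.005962944 m
Δh = 0.13692 + 0.005962944 = 0.142882944 m ≈ 140 mm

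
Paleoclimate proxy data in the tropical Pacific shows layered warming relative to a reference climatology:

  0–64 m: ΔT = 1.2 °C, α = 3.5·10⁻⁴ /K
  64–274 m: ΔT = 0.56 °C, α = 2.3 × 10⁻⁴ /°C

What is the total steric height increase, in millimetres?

Δh ≈ 53.9 mm

0–64 m: 3.5×10⁻⁴ × 64 × 1.2 = 0.02688 m
Layer 2: 2.3×10⁻⁴ × 0.56 × 210 = 0.027048 m
Δh = 0.02688 + 0.027048 = 0.053928 m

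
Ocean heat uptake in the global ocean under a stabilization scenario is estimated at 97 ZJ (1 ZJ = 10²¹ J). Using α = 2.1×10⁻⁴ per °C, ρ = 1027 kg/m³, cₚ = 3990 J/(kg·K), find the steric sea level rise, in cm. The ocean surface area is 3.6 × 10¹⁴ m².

Per unit area: Q = 97×10²¹ / (3.6×10¹⁴) ≈ 2.694×10⁸ J/m²
Δh = αQ/(ρcₚ) = 2.1×10⁻⁴ × 2.694×10⁸ / (1027 × 3990) ≈ 0.013806 m

1.38 cm of thermosteric rise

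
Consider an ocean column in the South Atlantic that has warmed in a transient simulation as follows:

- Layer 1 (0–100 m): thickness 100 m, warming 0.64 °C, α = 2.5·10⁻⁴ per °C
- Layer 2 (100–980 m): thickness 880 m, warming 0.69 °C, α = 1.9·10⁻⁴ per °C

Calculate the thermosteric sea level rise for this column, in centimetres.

2.5×10⁻⁴ × 100 × 0.64 = 0.01600 m
100–980 m: 880 × 0.69 × 1.9×10⁻⁴ = 0.115368 m
Δh = 0.01600 + 0.115368 = 0.131368 m ≈ 13.1 cm

Δh ≈ 13.1 cm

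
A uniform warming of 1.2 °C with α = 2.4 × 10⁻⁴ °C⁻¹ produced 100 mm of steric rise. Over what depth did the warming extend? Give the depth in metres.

350 m

H = Δh/(αΔT) = 0.1 / (2.4×10⁻⁴ × 1.2) ≈ 347.2 m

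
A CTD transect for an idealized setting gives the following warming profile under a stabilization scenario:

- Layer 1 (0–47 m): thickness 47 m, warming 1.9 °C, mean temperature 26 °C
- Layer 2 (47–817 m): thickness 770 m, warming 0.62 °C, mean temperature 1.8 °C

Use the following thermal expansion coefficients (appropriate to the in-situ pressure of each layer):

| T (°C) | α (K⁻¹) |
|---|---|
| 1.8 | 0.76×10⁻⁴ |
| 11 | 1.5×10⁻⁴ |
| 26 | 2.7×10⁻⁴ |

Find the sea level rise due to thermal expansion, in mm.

about 60.4 mm

Layer 1 at 26 °C → α = 2.7×10⁻⁴ K⁻¹
Layer 2 at 1.8 °C → α = 0.76×10⁻⁴ K⁻¹
0–47 m: 1.9 × 2.7×10⁻⁴ × 47 = 0.024111 m
47–817 m: 0.62 × 770 × 0.76×10⁻⁴ = 0.0362824 m
Δh = 0.024111 + 0.0362824 = 0.0603934 m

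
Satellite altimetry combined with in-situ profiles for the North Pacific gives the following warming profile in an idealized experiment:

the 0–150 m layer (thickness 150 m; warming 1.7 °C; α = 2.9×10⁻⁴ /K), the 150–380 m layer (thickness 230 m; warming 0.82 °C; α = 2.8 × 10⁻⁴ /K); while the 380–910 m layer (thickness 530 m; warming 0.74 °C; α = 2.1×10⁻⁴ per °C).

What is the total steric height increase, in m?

0–150 m: 150 × 2.9×10⁻⁴ × 1.7 = 0.07395 m
Layer 2: 230 × 0.82 × 2.8×10⁻⁴ = 0.052808 m
380–910 m: 0.74 × 2.1×10⁻⁴ × 530 = 0.082362 m
Δh = 0.07395 + 0.052808 + 0.082362 = 0.20912 m ≈ 0.209 m

about 0.209 m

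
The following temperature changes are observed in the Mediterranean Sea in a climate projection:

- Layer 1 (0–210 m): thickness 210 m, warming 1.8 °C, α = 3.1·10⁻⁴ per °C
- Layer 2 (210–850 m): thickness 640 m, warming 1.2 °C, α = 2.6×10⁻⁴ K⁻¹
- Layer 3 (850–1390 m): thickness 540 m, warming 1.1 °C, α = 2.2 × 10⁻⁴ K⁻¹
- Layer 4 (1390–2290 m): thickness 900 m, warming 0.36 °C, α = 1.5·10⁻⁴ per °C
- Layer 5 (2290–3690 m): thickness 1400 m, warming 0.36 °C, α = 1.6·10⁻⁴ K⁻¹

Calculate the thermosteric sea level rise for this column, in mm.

Δh ≈ 580 mm

3.1×10⁻⁴ × 1.8 × 210 = 0.11718 m
Layer 2: 1.2 × 640 × 2.6×10⁻⁴ = 0.19968 m
850–1390 m: 2.2×10⁻⁴ × 1.1 × 540 = 0.13068 m
Layer 4: 1.5×10⁻⁴ × 900 × 0.36 = 0.04860 m
2290–3690 m: 1400 × 0.36 × 1.6×10⁻⁴ = 0.08064 m
Δh = 0.11718 + 0.19968 + 0.13068 + 0.04860 + 0.08064 = 0.57678 m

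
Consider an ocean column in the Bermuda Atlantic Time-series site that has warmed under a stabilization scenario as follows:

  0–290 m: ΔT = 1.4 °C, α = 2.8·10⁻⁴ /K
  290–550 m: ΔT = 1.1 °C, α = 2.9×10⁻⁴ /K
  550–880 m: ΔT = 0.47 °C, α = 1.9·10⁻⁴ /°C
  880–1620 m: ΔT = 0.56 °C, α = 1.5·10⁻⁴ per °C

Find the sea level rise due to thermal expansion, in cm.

about 28.8 cm

1.4 × 2.8×10⁻⁴ × 290 = 0.11368 m
290–550 m: 1.1 × 260 × 2.9×10⁻⁴ = 0.08294 m
Layer 3: 0.47 × 330 × 1.9×10⁻⁴ = 0.029469 m
880–1620 m: 1.5×10⁻⁴ × 740 × 0.56 = 0.06216 m
Δh = 0.11368 + 0.08294 + 0.029469 + 0.06216 = 0.288249 m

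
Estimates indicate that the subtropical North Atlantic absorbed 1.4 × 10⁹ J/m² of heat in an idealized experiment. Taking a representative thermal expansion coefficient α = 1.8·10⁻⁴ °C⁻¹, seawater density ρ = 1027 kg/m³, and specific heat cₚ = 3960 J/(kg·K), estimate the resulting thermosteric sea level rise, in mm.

Δh = αQ/(ρcₚ) = 1.8×10⁻⁴ × 1.4×10⁹ / (1027 × 3960) ≈ 0.061963 m

about 62 mm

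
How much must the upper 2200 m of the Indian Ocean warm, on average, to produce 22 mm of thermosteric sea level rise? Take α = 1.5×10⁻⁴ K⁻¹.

0.067 °C

ΔT = Δh/(αH) = 0.022 / (1.5×10⁻⁴ × 2200) ≈ 0.06667 °C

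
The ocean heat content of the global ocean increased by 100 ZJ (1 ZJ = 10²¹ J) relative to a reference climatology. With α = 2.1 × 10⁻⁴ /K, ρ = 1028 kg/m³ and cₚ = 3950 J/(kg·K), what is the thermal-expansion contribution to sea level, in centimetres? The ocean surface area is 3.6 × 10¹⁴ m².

Per unit area: Q = 100×10²¹ / (3.6×10¹⁴) ≈ 2.778×10⁸ J/m²
Δh = αQ/(ρcₚ) = 2.1×10⁻⁴ × 2.778×10⁸ / (1028 × 3950) ≈ 0.014367 m

Δh ≈ 1.44 cm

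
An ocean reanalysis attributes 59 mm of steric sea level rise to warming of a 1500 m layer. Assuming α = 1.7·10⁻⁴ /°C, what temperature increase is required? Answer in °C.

about 0.231 °C

ΔT = Δh/(αH) = 0.059 / (1.7×10⁻⁴ × 1500) ≈ 0.2314 °C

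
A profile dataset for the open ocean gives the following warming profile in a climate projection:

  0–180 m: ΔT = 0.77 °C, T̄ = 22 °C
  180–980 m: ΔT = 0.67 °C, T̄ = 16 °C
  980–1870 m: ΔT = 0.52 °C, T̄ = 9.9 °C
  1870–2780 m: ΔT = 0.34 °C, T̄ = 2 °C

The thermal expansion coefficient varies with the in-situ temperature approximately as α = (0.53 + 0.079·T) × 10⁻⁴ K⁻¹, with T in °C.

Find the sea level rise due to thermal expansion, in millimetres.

210 mm

Layer 1: α = (0.53 + 0.079×22)×10⁻⁴ = 2.268×10⁻⁴ K⁻¹
Layer 2: α = (0.53 + 0.079×16)×10⁻⁴ = 1.794×10⁻⁴ K⁻¹
Layer 3: α = (0.53 + 0.079×9.9)×10⁻⁴ = 1.3121×10⁻⁴ K⁻¹
Layer 4: α = (0.53 + 0.079×2)×10⁻⁴ = 0.688×10⁻⁴ K⁻¹
Layer 1: 180 × 0.77 × 2.268×10⁻⁴ = 0.03143448 m
180–980 m: 800 × 1.794×10⁻⁴ × 0.67 = 0.0961584 m
980–1870 m: 890 × 0.52 × 1.3121×10⁻⁴ = 0.060723988 m
0.34 × 910 × 0.688×10⁻⁴ = 0.02128672 m
Δh = 0.03143448 + 0.0961584 + 0.060723988 + 0.02128672 = 0.209603588 m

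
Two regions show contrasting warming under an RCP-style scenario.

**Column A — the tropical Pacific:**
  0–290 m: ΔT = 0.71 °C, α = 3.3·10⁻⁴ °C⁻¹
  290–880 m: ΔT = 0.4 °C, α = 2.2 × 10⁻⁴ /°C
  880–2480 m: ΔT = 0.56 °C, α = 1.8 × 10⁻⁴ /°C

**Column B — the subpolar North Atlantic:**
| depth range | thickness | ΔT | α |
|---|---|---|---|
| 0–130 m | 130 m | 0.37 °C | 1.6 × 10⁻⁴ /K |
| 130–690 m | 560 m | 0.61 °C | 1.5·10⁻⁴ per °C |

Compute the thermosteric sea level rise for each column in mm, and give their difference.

A: 280 mm; B: 59 mm; difference 220 mm

A Layer 1: 0.71 × 3.3×10⁻⁴ × 290 = 0.067947 m
A Layer 2: 2.2×10⁻⁴ × 590 × 0.4 = 0.05192 m
A 880–2480 m: 1.8×10⁻⁴ × 1600 × 0.56 = 0.16128 m
A total: 0.281147 m
B 130 × 1.6×10⁻⁴ × 0.37 = 0.007696 m
B 130–690 m: 0.61 × 560 × 1.5×10⁻⁴ = 0.05124 m
B total: 0.058936 m
Difference: 0.281147 − 0.058936 = 0.222211 m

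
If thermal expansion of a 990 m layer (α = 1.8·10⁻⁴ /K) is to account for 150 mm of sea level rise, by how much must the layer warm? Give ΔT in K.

0.84 K

ΔT = Δh/(αH) = 0.15 / (1.8×10⁻⁴ × 990) ≈ 0.8418 K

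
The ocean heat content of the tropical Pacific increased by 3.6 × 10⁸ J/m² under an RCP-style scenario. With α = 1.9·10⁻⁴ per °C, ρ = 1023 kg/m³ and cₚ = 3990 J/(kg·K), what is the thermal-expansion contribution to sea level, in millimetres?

Δh = αQ/(ρcₚ) = 1.9×10⁻⁴ × 3.6×10⁸ / (1023 × 3990) ≈ 0.016757 m

Δh = 16.8 mm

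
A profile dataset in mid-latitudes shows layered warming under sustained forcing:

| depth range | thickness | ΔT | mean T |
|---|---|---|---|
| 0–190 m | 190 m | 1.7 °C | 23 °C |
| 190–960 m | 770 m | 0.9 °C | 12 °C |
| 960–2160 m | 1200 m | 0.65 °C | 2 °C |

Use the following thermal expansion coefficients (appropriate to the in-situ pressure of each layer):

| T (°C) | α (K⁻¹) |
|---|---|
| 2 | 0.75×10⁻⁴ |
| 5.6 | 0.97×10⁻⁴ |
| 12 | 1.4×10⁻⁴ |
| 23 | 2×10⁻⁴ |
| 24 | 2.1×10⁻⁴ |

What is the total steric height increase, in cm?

22 cm of thermosteric rise

Layer 1 at 23 °C → α = 2×10⁻⁴ K⁻¹
Layer 2 at 12 °C → α = 1.4×10⁻⁴ K⁻¹
Layer 3 at 2 °C → α = 0.75×10⁻⁴ K⁻¹
Layer 1: 1.7 × 2×10⁻⁴ × 190 = 0.06460 m
0.9 × 1.4×10⁻⁴ × 770 = 0.09702 m
1200 × 0.75×10⁻⁴ × 0.65 = 0.05850 m
Δh = 0.06460 + 0.09702 + 0.05850 = 0.22012 m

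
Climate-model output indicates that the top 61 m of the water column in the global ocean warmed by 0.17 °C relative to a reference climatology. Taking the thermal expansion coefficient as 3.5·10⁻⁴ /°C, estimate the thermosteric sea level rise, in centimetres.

0.36 cm of thermosteric rise

Δh = αΔT·H = 3.5×10⁻⁴ × 0.17 × 61 = 0.0036295 m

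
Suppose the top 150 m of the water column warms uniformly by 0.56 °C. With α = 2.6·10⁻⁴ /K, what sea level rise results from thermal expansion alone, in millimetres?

22 mm of thermosteric rise

Δh = αΔT·H = 2.6×10⁻⁴ × 0.56 × 150 = 0.02184 m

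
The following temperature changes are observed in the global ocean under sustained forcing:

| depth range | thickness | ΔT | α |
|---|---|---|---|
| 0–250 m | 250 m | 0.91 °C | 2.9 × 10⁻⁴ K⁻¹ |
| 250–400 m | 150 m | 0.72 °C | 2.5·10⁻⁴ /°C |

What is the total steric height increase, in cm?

0.91 × 2.9×10⁻⁴ × 250 = 0.065975 m
Layer 2: 2.5×10⁻⁴ × 0.72 × 150 = 0.02700 m
Δh = 0.065975 + 0.02700 = 0.092975 m

about 9.3 cm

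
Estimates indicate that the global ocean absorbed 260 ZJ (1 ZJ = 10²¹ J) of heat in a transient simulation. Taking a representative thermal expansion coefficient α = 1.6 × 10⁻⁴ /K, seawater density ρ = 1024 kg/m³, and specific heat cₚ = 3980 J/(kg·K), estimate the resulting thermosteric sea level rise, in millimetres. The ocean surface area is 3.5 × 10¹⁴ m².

Per unit area: Q = 260×10²¹ / (3.5×10¹⁴) ≈ 7.429×10⁸ J/m²
Δh = αQ/(ρcₚ) = 1.6×10⁻⁴ × 7.429×10⁸ / (1024 × 3980) ≈ 0.029165 m

Δh = 29.2 mm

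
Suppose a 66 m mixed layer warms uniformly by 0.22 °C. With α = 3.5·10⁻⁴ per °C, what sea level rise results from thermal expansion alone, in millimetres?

about 5.08 mm

Δh = αΔT·H = 3.5×10⁻⁴ × 0.22 × 66 = 0.005082 m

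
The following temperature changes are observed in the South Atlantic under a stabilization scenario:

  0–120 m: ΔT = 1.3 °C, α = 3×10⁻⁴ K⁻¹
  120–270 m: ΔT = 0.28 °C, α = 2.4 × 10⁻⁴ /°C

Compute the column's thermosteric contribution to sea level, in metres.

0.0569 m

120 × 3×10⁻⁴ × 1.3 = 0.04680 m
120–270 m: 2.4×10⁻⁴ × 150 × 0.28 = 0.01008 m
Δh = 0.04680 + 0.01008 = 0.05688 m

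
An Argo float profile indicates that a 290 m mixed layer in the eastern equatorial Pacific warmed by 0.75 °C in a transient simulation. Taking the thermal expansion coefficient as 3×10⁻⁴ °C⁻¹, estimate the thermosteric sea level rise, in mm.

65.3 mm

Δh = αΔT·H = 3×10⁻⁴ × 0.75 × 290 = 0.06525 m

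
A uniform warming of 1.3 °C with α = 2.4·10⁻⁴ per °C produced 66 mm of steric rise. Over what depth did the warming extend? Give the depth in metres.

about 212 m

H = Δh/(αΔT) = 0.066 / (2.4×10⁻⁴ × 1.3) ≈ 211.5 m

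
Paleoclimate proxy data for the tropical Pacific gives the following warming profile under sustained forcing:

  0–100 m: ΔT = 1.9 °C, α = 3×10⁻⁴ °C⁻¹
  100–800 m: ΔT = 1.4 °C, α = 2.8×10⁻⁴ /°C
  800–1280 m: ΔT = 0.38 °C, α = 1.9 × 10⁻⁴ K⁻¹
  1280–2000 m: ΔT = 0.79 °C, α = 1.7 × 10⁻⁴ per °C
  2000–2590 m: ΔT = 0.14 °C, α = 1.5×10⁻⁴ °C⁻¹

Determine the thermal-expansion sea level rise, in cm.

100 × 3×10⁻⁴ × 1.9 = 0.05700 m
1.4 × 2.8×10⁻⁴ × 700 = 0.27440 m
800–1280 m: 1.9×10⁻⁴ × 480 × 0.38 = 0.034656 m
1280–2000 m: 1.7×10⁻⁴ × 0.79 × 720 = 0.096696 m
590 × 1.5×10⁻⁴ × 0.14 = 0.01239 m
Δh = 0.05700 + 0.27440 + 0.034656 + 0.096696 + 0.01239 = 0.475142 m

47.5 cm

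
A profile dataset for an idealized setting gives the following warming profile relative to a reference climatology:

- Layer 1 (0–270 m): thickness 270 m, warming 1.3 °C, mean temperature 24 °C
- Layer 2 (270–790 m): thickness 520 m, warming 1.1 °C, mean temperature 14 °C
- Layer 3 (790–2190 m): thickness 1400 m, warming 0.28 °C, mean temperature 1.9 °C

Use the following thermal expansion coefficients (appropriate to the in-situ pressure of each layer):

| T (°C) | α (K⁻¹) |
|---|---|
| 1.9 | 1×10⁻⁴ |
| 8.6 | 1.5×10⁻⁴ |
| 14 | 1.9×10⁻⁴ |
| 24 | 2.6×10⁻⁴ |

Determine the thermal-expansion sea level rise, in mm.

Layer 1 at 24 °C → α = 2.6×10⁻⁴ K⁻¹
Layer 2 at 14 °C → α = 1.9×10⁻⁴ K⁻¹
Layer 3 at 1.9 °C → α = 1×10⁻⁴ K⁻¹
Layer 1: 2.6×10⁻⁴ × 1.3 × 270 = 0.09126 m
270–790 m: 1.9×10⁻⁴ × 520 × 1.1 = 0.10868 m
790–2190 m: 1×10⁻⁴ × 1400 × 0.28 = 0.03920 m
Δh = 0.09126 + 0.10868 + 0.03920 = 0.23914 m

about 239 mm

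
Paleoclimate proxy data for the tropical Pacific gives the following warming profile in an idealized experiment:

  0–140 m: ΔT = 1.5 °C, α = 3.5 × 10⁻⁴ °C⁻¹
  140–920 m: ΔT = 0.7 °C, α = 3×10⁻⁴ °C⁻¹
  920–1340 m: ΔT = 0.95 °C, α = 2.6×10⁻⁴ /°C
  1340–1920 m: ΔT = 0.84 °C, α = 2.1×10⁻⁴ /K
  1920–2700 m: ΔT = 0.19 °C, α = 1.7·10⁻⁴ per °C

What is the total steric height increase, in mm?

Layer 1: 3.5×10⁻⁴ × 1.5 × 140 = 0.07350 m
3×10⁻⁴ × 0.7 × 780 = 0.16380 m
2.6×10⁻⁴ × 420 × 0.95 = 0.10374 m
2.1×10⁻⁴ × 580 × 0.84 = 0.102312 m
0.19 × 780 × 1.7×10⁻⁴ = 0.025194 m
Δh = 0.07350 + 0.16380 + 0.10374 + 0.102312 + 0.025194 = 0.468546 m ≈ 469 mm

Δh = 469 mm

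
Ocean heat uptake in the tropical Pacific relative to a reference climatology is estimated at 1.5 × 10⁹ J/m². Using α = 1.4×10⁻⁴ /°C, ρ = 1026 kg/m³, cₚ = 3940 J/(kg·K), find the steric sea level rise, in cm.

5.19 cm of thermosteric rise

Δh = αQ/(ρcₚ) = 1.4×10⁻⁴ × 1.5×10⁹ / (1026 × 3940) ≈ 0.051949 m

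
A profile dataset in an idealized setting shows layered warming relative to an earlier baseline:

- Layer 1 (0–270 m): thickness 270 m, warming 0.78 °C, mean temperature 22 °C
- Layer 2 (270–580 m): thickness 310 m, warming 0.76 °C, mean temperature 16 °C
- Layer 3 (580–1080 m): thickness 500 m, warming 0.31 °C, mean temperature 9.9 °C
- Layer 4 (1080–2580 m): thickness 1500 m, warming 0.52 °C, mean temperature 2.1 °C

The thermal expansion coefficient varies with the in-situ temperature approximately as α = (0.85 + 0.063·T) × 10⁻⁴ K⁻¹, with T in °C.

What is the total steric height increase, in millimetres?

about 190 mm

Layer 1: α = (0.85 + 0.063×22)×10⁻⁴ = 2.236×10⁻⁴ K⁻¹
Layer 2: α = (0.85 + 0.063×16)×10⁻⁴ = 1.858×10⁻⁴ K⁻¹
Layer 3: α = (0.85 + 0.063×9.9)×10⁻⁴ = 1.4737×10⁻⁴ K⁻¹
Layer 4: α = (0.85 + 0.063×2.1)×10⁻⁴ = 0.9823×10⁻⁴ K⁻¹
0–270 m: 270 × 2.236×10⁻⁴ × 0.78 = 0.04709016 m
270–580 m: 310 × 1.858×10⁻⁴ × 0.76 = 0.04377448 m
580–1080 m: 1.4737×10⁻⁴ × 0.31 × 500 = 0.02284235 m
1080–2580 m: 0.9823×10⁻⁴ × 1500 × 0.52 = 0.0766194 m
Δh = 0.04709016 + 0.04377448 + 0.02284235 + 0.0766194 = 0.19032639 m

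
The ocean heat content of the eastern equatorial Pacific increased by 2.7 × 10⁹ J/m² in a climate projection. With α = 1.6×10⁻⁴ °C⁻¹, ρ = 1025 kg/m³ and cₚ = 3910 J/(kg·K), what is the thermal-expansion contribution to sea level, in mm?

Δh = 108 mm

Δh = αQ/(ρcₚ) = 1.6×10⁻⁴ × 2.7×10⁹ / (1025 × 3910) ≈ 0.10779 m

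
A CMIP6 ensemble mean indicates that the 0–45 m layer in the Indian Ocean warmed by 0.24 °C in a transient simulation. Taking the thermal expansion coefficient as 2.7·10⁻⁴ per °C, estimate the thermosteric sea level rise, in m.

Δh ≈ 0.00292 m

Δh = αΔT·H = 2.7×10⁻⁴ × 0.24 × 45 = 0.002916 m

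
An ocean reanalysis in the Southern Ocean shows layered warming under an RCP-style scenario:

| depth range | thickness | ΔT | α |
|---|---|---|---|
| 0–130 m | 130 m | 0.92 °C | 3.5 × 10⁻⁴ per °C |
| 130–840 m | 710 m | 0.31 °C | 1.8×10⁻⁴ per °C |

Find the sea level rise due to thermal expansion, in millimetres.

0.92 × 3.5×10⁻⁴ × 130 = 0.04186 m
130–840 m: 710 × 1.8×10⁻⁴ × 0.31 = 0.039618 m
Δh = 0.04186 + 0.039618 = 0.081478 m

81 mm of thermosteric rise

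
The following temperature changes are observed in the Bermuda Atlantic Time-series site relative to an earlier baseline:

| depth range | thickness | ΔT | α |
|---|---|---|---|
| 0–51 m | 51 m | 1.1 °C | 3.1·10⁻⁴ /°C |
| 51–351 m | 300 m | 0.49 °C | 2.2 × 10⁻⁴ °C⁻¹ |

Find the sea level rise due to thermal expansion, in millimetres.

49.7 mm of thermosteric rise

Layer 1: 1.1 × 51 × 3.1×10⁻⁴ = 0.017391 m
51–351 m: 300 × 2.2×10⁻⁴ × 0.49 = 0.03234 m
Δh = 0.017391 + 0.03234 = 0.049731 m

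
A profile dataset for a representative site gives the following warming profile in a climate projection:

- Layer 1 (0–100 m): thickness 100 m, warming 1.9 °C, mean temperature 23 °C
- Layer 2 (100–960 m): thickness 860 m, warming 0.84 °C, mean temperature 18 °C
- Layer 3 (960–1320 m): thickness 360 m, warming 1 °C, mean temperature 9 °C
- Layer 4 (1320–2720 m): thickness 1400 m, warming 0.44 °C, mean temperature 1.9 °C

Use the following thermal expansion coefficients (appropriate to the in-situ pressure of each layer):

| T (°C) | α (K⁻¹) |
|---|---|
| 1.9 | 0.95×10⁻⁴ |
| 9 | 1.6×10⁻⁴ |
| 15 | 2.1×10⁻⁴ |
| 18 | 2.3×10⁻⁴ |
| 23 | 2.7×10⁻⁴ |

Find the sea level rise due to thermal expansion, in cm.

Layer 1 at 23 °C → α = 2.7×10⁻⁴ K⁻¹
Layer 2 at 18 °C → α = 2.3×10⁻⁴ K⁻¹
Layer 3 at 9 °C → α = 1.6×10⁻⁴ K⁻¹
Layer 4 at 1.9 °C → α = 0.95×10⁻⁴ K⁻¹
0–100 m: 1.9 × 2.7×10⁻⁴ × 100 = 0.05130 m
0.84 × 2.3×10⁻⁴ × 860 = 0.166152 m
960–1320 m: 360 × 1.6×10⁻⁴ × 1 = 0.05760 m
1320–2720 m: 0.44 × 1400 × 0.95×10⁻⁴ = 0.05852 m
Δh = 0.05130 + 0.166152 + 0.05760 + 0.05852 = 0.333572 m

33.4 cm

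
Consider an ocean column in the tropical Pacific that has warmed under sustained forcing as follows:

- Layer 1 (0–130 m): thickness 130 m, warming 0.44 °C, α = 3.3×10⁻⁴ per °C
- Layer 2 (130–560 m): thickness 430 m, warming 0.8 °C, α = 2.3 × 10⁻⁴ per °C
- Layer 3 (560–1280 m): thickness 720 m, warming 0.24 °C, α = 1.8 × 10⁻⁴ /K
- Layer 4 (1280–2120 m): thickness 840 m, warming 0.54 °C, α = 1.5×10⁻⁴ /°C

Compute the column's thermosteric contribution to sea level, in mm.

0.44 × 130 × 3.3×10⁻⁴ = 0.018876 m
Layer 2: 2.3×10⁻⁴ × 0.8 × 430 = 0.07912 m
0.24 × 720 × 1.8×10⁻⁴ = 0.031104 m
1280–2120 m: 0.54 × 1.5×10⁻⁴ × 840 = 0.06804 m
Δh = 0.018876 + 0.07912 + 0.031104 + 0.06804 = 0.19714 m ≈ 200 mm

Δh = 200 mm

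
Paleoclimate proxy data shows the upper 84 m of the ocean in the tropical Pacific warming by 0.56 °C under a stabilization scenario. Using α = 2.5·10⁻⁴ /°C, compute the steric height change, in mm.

Δh = αΔT·H = 2.5×10⁻⁴ × 0.56 × 84 = 0.01176 m

Δh = 11.8 mm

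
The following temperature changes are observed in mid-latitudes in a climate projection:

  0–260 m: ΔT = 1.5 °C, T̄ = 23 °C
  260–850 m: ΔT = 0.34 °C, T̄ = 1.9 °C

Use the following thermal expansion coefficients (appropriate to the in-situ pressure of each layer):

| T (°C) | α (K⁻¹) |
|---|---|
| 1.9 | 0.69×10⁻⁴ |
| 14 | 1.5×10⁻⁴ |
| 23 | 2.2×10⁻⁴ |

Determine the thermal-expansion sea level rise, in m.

0.0996 m of thermosteric rise

Layer 1 at 23 °C → α = 2.2×10⁻⁴ K⁻¹
Layer 2 at 1.9 °C → α = 0.69×10⁻⁴ K⁻¹
0–260 m: 2.2×10⁻⁴ × 260 × 1.5 = 0.08580 m
260–850 m: 0.69×10⁻⁴ × 590 × 0.34 = 0.0138414 m
Δh = 0.08580 + 0.0138414 = 0.0996414 m ≈ 0.0996 m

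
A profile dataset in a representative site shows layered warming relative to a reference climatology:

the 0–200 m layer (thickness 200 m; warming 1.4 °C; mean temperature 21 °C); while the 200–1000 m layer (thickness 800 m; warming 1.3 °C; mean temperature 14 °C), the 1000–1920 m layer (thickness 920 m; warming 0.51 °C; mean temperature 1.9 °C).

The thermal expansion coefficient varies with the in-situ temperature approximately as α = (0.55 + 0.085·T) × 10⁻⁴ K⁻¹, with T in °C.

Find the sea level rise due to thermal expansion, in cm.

28 cm

Layer 1: α = (0.55 + 0.085×21)×10⁻⁴ = 2.335×10⁻⁴ K⁻¹
Layer 2: α = (0.55 + 0.085×14)×10⁻⁴ = 1.74×10⁻⁴ K⁻¹
Layer 3: α = (0.55 + 0.085×1.9)×10⁻⁴ = 0.7115×10⁻⁴ K⁻¹
2.335×10⁻⁴ × 1.4 × 200 = 0.06538 m
200–1000 m: 1.3 × 1.74×10⁻⁴ × 800 = 0.18096 m
1000–1920 m: 0.7115×10⁻⁴ × 0.51 × 920 = 0.03338358 m
Δh = 0.06538 + 0.18096 + 0.03338358 = 0.27972358 m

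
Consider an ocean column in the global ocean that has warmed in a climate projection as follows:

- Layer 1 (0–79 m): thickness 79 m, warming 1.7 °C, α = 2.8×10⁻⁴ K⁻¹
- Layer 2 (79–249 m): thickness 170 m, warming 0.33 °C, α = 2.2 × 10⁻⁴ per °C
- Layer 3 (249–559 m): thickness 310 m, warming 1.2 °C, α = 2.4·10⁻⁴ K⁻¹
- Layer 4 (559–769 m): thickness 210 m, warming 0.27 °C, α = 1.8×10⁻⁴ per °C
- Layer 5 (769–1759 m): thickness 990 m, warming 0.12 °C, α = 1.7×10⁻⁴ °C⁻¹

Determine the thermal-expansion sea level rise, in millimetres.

Layer 1: 79 × 1.7 × 2.8×10⁻⁴ = 0.037604 m
Layer 2: 2.2×10⁻⁴ × 170 × 0.33 = 0.012342 m
Layer 3: 2.4×10⁻⁴ × 310 × 1.2 = 0.08928 m
559–769 m: 1.8×10⁻⁴ × 0.27 × 210 = 0.010206 m
769–1759 m: 0.12 × 990 × 1.7×10⁻⁴ = 0.020196 m
Δh = 0.037604 + 0.012342 + 0.08928 + 0.010206 + 0.020196 = 0.169628 m

170 mm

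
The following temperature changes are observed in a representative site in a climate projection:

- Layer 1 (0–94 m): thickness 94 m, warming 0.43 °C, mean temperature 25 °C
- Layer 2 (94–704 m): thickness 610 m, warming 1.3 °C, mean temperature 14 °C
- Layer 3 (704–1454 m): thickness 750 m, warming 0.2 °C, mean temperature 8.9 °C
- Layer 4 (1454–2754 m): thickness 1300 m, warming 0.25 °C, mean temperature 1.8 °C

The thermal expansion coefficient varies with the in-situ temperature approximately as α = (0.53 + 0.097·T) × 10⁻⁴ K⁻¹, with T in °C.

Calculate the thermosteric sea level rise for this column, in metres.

0.205 m

Layer 1: α = (0.53 + 0.097×25)×10⁻⁴ = 2.955×10⁻⁴ K⁻¹
Layer 2: α = (0.53 + 0.097×14)×10⁻⁴ = 1.888×10⁻⁴ K⁻¹
Layer 3: α = (0.53 + 0.097×8.9)×10⁻⁴ = 1.3933×10⁻⁴ K⁻¹
Layer 4: α = (0.53 + 0.097×1.8)×10⁻⁴ = 0.7046×10⁻⁴ K⁻¹
Layer 1: 94 × 2.955×10⁻⁴ × 0.43 = 0.01194411 m
1.3 × 1.888×10⁻⁴ × 610 = 0.1497184 m
Layer 3: 750 × 1.3933×10⁻⁴ × 0.2 = 0.0208995 m
1454–2754 m: 1300 × 0.7046×10⁻⁴ × 0.25 = 0.0228995 m
Δh = 0.01194411 + 0.1497184 + 0.0208995 + 0.0228995 = 0.20546151 m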